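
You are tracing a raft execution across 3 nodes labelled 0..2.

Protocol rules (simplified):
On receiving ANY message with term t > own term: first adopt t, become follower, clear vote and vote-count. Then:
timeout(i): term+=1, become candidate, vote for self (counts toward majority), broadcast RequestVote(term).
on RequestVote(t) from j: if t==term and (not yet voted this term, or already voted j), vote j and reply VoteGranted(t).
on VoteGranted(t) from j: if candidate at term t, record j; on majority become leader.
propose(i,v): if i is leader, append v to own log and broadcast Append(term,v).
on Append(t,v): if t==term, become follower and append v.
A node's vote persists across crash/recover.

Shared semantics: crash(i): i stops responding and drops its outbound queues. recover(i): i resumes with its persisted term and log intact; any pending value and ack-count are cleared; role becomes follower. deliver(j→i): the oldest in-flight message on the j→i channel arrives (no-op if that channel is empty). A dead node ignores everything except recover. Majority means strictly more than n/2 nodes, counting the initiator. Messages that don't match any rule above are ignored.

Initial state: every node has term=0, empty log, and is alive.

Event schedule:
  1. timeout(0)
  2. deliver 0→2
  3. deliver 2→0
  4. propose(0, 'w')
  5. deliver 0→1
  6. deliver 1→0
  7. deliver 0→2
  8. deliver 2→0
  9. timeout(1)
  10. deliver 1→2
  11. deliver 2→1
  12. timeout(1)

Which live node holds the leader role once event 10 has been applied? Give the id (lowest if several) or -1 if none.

0

1. timeout(0):  <0:cand t1 ->
2. deliver 0→2:  <2:foll t1 ->
3. deliver 2→0:  <0:lead t1 ->
4. propose(0,'w'):  <0:lead t1 w>
5. deliver 0→1:  <1:foll t1 ->
6. deliver 1→0:  nop
7. deliver 0→2:  <2:foll t1 w>
8. deliver 2→0:  nop
9. timeout(1):  <1:cand t2 ->
10. deliver 1→2:  <2:foll t2 w>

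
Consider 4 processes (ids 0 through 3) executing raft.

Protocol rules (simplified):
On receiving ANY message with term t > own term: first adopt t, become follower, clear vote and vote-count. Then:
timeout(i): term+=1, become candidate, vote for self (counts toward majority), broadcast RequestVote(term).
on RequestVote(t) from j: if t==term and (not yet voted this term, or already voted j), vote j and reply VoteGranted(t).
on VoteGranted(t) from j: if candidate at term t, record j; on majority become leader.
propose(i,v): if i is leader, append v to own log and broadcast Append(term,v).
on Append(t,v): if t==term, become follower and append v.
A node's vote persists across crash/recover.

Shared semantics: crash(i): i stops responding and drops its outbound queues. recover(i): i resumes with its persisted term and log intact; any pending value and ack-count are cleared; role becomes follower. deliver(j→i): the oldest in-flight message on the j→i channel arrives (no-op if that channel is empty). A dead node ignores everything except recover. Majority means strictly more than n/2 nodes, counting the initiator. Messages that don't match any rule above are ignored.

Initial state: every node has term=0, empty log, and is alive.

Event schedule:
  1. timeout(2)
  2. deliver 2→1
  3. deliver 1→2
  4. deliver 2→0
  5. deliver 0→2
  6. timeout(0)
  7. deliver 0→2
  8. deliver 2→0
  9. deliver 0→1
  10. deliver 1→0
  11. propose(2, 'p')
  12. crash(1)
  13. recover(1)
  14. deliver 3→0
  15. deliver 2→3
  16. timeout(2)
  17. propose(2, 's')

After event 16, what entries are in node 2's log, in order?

empty

step 1 timeout(2): 2={cand,t=1,log=-}
step 2 deliver 2→1: 1={foll,t=1,log=-}
step 3 deliver 1→2: —
step 4 deliver 2→0: 0={foll,t=1,log=-}
step 5 deliver 0→2: 2={lead,t=1,log=-}
step 6 timeout(0): 0={cand,t=2,log=-}
step 7 deliver 0→2: 2={foll,t=2,log=-}
step 8 deliver 2→0: —
step 9 deliver 0→1: 1={foll,t=2,log=-}
step 10 deliver 1→0: 0={lead,t=2,log=-}
step 11 propose(2,'p'): —
step 12 crash(1): 1={✗foll,t=2,log=-}
step 13 recover(1): 1={foll,t=2,log=-}
step 14 deliver 3→0: —
step 15 deliver 2→3: 3={foll,t=1,log=-}
step 16 timeout(2): 2={cand,t=3,log=-}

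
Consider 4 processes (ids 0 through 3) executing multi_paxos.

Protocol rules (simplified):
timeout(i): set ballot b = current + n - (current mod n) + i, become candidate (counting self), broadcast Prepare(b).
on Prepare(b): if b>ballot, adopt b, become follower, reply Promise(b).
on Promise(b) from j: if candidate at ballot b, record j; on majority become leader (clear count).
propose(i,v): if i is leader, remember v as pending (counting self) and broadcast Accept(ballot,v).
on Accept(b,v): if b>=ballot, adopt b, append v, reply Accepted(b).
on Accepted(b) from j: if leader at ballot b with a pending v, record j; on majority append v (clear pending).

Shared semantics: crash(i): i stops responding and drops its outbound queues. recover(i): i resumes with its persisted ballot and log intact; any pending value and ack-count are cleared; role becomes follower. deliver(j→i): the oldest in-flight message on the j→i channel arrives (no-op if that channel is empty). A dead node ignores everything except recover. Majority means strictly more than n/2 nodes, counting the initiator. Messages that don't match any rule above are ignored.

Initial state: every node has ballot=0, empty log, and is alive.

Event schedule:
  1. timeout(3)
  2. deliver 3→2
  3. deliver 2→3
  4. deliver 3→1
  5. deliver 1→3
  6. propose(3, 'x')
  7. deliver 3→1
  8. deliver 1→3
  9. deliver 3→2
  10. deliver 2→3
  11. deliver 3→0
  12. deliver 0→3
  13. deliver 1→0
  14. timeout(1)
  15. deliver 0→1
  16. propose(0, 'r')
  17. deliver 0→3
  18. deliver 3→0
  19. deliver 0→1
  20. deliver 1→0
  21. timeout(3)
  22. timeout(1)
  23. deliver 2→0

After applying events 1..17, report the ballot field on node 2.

7

step 1 timeout(3): 3={cand,b=7,log=-}
step 2 deliver 3→2: 2={foll,b=7,log=-}
step 3 deliver 2→3: —
step 4 deliver 3→1: 1={foll,b=7,log=-}
step 5 deliver 1→3: 3={lead,b=7,log=-}
step 6 propose(3,'x'): —
step 7 deliver 3→1: 1={foll,b=7,log=x}
step 8 deliver 1→3: —
step 9 deliver 3→2: 2={foll,b=7,log=x}
step 10 deliver 2→3: 3={lead,b=7,log=x}
step 11 deliver 3→0: 0={foll,b=7,log=-}
step 12 deliver 0→3: —
step 13 deliver 1→0: —
step 14 timeout(1): 1={cand,b=9,log=x}
step 15 deliver 0→1: —
step 16 propose(0,'r'): —
step 17 deliver 0→3: —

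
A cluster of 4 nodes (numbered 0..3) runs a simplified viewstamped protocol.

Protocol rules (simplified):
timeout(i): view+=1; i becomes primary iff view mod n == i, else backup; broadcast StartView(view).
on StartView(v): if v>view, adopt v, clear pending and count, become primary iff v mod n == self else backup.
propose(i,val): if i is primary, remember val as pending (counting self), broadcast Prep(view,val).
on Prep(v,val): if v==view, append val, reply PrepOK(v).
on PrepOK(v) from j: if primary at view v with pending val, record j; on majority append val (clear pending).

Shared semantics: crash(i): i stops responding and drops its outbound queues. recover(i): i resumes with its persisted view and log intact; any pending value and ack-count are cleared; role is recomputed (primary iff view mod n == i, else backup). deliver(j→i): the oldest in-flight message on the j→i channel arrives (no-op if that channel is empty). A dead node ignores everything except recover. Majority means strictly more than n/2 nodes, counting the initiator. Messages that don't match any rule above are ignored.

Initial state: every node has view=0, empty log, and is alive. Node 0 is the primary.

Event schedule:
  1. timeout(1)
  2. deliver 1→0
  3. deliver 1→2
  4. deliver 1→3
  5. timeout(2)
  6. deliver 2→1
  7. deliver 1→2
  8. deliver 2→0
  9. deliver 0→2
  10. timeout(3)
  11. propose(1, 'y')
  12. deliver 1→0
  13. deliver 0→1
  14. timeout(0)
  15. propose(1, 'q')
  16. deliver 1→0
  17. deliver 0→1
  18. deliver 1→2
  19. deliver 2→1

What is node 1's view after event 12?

2

step 1 timeout(1): 1={prim,v=1,log=-}
step 2 deliver 1→0: 0={back,v=1,log=-}
step 3 deliver 1→2: 2={back,v=1,log=-}
step 4 deliver 1→3: 3={back,v=1,log=-}
step 5 timeout(2): 2={prim,v=2,log=-}
step 6 deliver 2→1: 1={back,v=2,log=-}
step 7 deliver 1→2: —
step 8 deliver 2→0: 0={back,v=2,log=-}
step 9 deliver 0→2: —
step 10 timeout(3): 3={back,v=2,log=-}
step 11 propose(1,'y'): —
step 12 deliver 1→0: —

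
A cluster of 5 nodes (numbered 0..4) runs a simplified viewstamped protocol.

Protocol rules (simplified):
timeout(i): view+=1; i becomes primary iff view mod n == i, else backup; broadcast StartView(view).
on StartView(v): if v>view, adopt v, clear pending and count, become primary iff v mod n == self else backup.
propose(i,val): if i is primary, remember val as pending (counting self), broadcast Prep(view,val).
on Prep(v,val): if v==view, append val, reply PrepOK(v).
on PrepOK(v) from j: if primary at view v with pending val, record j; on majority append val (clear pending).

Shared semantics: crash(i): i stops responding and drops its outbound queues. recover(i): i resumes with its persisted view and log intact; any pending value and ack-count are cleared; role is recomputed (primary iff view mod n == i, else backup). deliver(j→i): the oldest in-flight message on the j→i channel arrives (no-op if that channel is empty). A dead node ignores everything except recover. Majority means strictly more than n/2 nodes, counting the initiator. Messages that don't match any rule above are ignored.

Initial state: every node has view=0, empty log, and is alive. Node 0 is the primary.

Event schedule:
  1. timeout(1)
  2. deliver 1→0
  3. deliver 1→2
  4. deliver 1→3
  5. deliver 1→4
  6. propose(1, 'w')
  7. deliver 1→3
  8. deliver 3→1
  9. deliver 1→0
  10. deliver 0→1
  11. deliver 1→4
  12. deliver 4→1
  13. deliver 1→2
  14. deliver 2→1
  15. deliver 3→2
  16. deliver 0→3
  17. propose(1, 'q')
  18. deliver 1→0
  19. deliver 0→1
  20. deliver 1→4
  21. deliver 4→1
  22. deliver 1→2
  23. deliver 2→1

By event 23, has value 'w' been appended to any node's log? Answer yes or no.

[1] timeout(1) → N1(prim v1 [-])
[2] deliver 1→0 → N0(back v1 [-])
[3] deliver 1→2 → N2(back v1 [-])
[4] deliver 1→3 → N3(back v1 [-])
[5] deliver 1→4 → N4(back v1 [-])
[6] propose(1,'w') → ∅
[7] deliver 1→3 → N3(back v1 [w])
[8] deliver 3→1 → ∅
[9] deliver 1→0 → N0(back v1 [w])
[10] deliver 0→1 → N1(prim v1 [w])
[11] deliver 1→4 → N4(back v1 [w])
[12] deliver 4→1 → ∅
[13] deliver 1→2 → N2(back v1 [w])
[14] deliver 2→1 → ∅
[15] deliver 3→2 → ∅
[16] deliver 0→3 → ∅
[17] propose(1,'q') → ∅
[18] deliver 1→0 → N0(back v1 [w,q])
[19] deliver 0→1 → ∅
[20] deliver 1→4 → N4(back v1 [w,q])
[21] deliver 4→1 → N1(prim v1 [w,q])
[22] deliver 1→2 → N2(back v1 [w,q])
[23] deliver 2→1 → ∅

yes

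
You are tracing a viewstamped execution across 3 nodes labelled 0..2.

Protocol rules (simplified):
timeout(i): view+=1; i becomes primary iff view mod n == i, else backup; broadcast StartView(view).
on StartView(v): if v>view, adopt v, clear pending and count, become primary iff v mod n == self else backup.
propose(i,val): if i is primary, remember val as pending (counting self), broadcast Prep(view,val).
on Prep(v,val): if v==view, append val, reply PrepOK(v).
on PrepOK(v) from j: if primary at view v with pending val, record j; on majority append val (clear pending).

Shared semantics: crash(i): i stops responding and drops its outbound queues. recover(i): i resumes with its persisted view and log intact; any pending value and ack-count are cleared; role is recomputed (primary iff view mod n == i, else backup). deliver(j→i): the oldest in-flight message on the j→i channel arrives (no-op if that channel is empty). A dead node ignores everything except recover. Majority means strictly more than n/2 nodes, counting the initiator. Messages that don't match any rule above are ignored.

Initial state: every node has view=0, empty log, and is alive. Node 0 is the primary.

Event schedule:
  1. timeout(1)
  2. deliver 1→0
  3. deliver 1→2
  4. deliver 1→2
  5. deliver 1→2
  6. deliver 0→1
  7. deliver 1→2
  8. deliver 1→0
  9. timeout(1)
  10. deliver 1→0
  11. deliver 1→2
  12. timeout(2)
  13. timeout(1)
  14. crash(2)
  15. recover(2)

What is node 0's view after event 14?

2

1. timeout(1):  <1:prim v1 ->
2. deliver 1→0:  <0:back v1 ->
3. deliver 1→2:  <2:back v1 ->
4. deliver 1→2:  nop
5. deliver 1→2:  nop
6. deliver 0→1:  nop
7. deliver 1→2:  nop
8. deliver 1→0:  nop
9. timeout(1):  <1:back v2 ->
10. deliver 1→0:  <0:back v2 ->
11. deliver 1→2:  <2:prim v2 ->
12. timeout(2):  <2:back v3 ->
13. timeout(1):  <1:back v3 ->
14. crash(2):  <2:✗back v3 ->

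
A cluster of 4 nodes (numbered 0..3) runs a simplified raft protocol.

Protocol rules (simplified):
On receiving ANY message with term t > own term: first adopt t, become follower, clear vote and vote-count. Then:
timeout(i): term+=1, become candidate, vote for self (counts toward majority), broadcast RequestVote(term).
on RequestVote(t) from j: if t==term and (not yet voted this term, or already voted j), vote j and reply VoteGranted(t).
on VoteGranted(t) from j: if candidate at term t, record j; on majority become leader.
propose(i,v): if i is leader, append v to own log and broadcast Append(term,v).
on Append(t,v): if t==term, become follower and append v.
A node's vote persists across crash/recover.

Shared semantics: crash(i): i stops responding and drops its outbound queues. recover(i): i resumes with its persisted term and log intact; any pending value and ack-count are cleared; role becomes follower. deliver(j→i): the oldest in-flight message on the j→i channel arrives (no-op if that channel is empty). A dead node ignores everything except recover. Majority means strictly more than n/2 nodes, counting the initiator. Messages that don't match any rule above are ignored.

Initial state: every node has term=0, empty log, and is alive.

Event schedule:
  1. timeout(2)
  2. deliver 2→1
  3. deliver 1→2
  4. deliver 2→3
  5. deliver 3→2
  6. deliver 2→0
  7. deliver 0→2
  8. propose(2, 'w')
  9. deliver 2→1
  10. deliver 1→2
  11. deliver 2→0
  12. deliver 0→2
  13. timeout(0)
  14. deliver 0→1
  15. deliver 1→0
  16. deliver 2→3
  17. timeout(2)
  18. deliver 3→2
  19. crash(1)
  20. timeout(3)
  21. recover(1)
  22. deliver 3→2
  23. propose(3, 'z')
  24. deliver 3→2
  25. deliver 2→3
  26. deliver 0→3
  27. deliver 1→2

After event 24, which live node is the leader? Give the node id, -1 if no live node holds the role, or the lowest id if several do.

e1 timeout(2): 2[cand,t=1,-]
e2 deliver 2→1: 1[foll,t=1,-]
e3 deliver 1→2: ·
e4 deliver 2→3: 3[foll,t=1,-]
e5 deliver 3→2: 2[lead,t=1,-]
e6 deliver 2→0: 0[foll,t=1,-]
e7 deliver 0→2: ·
e8 propose(2,'w'): 2[lead,t=1,w]
e9 deliver 2→1: 1[foll,t=1,w]
e10 deliver 1→2: ·
e11 deliver 2→0: 0[foll,t=1,w]
e12 deliver 0→2: ·
e13 timeout(0): 0[cand,t=2,w]
e14 deliver 0→1: 1[foll,t=2,w]
e15 deliver 1→0: ·
e16 deliver 2→3: 3[foll,t=1,w]
e17 timeout(2): 2[cand,t=2,w]
e18 deliver 3→2: ·
e19 crash(1): 1[✗foll,t=2,w]
e20 timeout(3): 3[cand,t=2,w]
e21 recover(1): 1[foll,t=2,w]
e22 deliver 3→2: ·
e23 propose(3,'z'): ·
e24 deliver 3→2: ·

-1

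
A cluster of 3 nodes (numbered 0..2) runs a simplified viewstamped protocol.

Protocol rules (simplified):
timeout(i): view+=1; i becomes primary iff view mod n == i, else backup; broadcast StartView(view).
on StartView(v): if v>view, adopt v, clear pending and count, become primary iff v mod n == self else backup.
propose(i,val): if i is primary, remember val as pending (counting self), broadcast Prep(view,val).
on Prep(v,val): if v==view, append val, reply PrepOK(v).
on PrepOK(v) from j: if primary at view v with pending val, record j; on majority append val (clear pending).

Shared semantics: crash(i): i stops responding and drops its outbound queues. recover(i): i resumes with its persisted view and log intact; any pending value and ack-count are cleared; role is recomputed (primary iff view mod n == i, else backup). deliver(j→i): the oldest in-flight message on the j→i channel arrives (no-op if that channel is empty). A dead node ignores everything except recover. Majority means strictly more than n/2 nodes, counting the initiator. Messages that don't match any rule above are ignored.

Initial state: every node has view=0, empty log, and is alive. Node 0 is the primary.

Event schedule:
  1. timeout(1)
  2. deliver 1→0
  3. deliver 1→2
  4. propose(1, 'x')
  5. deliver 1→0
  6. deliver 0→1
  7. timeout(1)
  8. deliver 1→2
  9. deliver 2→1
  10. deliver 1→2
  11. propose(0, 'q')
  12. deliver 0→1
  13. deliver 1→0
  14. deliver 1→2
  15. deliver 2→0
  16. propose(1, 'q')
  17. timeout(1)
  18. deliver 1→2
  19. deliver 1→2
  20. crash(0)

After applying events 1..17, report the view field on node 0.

e1 timeout(1): 1[prim,v=1,-]
e2 deliver 1→0: 0[back,v=1,-]
e3 deliver 1→2: 2[back,v=1,-]
e4 propose(1,'x'): ·
e5 deliver 1→0: 0[back,v=1,x]
e6 deliver 0→1: 1[prim,v=1,x]
e7 timeout(1): 1[back,v=2,x]
e8 deliver 1→2: 2[back,v=1,x]
e9 deliver 2→1: ·
e10 deliver 1→2: 2[prim,v=2,x]
e11 propose(0,'q'): ·
e12 deliver 0→1: ·
e13 deliver 1→0: 0[back,v=2,x]
e14 deliver 1→2: ·
e15 deliver 2→0: ·
e16 propose(1,'q'): ·
e17 timeout(1): 1[back,v=3,x]

2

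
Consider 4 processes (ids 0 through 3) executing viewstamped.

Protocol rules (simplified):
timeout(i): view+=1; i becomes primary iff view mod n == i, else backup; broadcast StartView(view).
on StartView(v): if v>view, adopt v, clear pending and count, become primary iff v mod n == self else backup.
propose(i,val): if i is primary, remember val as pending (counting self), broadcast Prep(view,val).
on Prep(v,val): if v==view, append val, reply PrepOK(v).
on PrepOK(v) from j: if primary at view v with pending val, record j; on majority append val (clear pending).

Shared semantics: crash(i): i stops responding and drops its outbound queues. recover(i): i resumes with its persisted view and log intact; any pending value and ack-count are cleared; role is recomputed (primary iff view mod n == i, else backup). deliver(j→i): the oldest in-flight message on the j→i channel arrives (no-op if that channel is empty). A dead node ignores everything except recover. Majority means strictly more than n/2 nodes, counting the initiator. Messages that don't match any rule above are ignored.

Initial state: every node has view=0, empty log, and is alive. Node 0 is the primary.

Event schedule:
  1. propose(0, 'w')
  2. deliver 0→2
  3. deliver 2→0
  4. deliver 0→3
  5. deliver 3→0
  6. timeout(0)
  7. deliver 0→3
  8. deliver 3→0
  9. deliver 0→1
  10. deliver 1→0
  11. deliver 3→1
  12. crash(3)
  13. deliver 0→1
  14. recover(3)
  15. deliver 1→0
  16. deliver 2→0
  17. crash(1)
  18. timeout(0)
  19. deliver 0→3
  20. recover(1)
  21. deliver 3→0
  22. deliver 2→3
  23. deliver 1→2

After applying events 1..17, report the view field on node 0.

1. propose(0,'w'):  nop
2. deliver 0→2:  <2:back v0 w>
3. deliver 2→0:  nop
4. deliver 0→3:  <3:back v0 w>
5. deliver 3→0:  <0:prim v0 w>
6. timeout(0):  <0:back v1 w>
7. deliver 0→3:  <3:back v1 w>
8. deliver 3→0:  nop
9. deliver 0→1:  <1:back v0 w>
10. deliver 1→0:  nop
11. deliver 3→1:  nop
12. crash(3):  <3:✗back v1 w>
13. deliver 0→1:  <1:prim v1 w>
14. recover(3):  <3:back v1 w>
15. deliver 1→0:  nop
16. deliver 2→0:  nop
17. crash(1):  <1:✗prim v1 w>

1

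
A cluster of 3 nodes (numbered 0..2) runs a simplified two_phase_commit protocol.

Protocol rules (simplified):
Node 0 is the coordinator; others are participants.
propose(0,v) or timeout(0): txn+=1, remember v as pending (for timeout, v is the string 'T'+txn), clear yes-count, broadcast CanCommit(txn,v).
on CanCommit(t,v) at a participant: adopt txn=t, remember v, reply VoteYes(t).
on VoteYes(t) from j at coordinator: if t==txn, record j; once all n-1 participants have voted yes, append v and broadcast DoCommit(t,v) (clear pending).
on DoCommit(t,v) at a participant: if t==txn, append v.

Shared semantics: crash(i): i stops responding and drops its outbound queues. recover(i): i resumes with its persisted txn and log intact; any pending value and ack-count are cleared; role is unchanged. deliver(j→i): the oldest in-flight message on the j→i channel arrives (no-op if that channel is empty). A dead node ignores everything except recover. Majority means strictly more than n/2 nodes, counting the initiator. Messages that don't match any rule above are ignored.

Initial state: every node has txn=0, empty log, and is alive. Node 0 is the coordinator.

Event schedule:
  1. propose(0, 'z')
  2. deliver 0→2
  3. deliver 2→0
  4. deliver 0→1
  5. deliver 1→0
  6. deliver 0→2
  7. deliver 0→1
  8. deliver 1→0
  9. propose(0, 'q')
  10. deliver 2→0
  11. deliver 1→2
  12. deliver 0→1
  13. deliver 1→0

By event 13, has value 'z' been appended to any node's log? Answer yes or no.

yes

step 1 propose(0,'z'): 0={coor,t=1,log=-}
step 2 deliver 0→2: 2={part,t=1,log=-}
step 3 deliver 2→0: —
step 4 deliver 0→1: 1={part,t=1,log=-}
step 5 deliver 1→0: 0={coor,t=1,log=z}
step 6 deliver 0→2: 2={part,t=1,log=z}
step 7 deliver 0→1: 1={part,t=1,log=z}
step 8 deliver 1→0: —
step 9 propose(0,'q'): 0={coor,t=2,log=z}
step 10 deliver 2→0: —
step 11 deliver 1→2: —
step 12 deliver 0→1: 1={part,t=2,log=z}
step 13 deliver 1→0: —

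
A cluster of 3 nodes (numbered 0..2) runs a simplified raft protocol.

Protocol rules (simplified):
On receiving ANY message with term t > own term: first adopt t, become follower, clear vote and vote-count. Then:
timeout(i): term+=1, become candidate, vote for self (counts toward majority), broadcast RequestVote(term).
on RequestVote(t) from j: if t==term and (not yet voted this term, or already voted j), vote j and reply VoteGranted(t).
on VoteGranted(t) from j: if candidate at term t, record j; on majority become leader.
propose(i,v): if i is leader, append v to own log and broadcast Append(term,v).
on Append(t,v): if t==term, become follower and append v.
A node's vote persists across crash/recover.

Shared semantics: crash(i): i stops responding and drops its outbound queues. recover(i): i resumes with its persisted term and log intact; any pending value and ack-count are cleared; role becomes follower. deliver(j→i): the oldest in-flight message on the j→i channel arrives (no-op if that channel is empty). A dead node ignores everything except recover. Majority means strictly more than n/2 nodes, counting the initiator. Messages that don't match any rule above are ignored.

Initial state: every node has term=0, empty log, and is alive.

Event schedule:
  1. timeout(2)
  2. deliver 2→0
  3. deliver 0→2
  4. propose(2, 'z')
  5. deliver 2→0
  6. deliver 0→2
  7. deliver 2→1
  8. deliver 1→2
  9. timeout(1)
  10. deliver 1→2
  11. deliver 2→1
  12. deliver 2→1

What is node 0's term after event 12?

1

[1] timeout(2) → N2(cand t1 [-])
[2] deliver 2→0 → N0(foll t1 [-])
[3] deliver 0→2 → N2(lead t1 [-])
[4] propose(2,'z') → N2(lead t1 [z])
[5] deliver 2→0 → N0(foll t1 [z])
[6] deliver 0→2 → ∅
[7] deliver 2→1 → N1(foll t1 [-])
[8] deliver 1→2 → ∅
[9] timeout(1) → N1(cand t2 [-])
[10] deliver 1→2 → N2(foll t2 [z])
[11] deliver 2→1 → ∅
[12] deliver 2→1 → N1(lead t2 [-])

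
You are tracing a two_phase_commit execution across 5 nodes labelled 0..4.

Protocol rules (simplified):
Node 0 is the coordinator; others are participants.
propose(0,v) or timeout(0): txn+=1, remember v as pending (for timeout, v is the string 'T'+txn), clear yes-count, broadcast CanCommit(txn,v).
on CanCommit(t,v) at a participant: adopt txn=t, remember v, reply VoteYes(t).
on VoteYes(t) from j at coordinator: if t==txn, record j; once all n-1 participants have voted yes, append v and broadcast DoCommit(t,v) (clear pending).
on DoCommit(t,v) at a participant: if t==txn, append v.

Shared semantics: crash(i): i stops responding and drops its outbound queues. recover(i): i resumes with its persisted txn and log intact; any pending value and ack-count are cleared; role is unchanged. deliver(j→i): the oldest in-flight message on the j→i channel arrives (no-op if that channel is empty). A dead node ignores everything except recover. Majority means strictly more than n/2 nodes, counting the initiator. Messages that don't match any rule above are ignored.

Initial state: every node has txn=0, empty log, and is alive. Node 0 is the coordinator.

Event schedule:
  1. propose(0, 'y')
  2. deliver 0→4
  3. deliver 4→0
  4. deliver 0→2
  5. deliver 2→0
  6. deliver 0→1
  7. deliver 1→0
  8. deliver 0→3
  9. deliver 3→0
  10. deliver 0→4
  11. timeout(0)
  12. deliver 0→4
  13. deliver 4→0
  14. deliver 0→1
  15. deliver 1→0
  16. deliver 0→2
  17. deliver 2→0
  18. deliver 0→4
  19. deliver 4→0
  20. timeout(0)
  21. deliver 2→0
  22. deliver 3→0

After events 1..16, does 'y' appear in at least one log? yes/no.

yes

after 1 — propose(0,'y'): n0:coor/t1/[-]
after 2 — deliver 0→4: n4:part/t1/[-]
after 3 — deliver 4→0: ·
after 4 — deliver 0→2: n2:part/t1/[-]
after 5 — deliver 2→0: ·
after 6 — deliver 0→1: n1:part/t1/[-]
after 7 — deliver 1→0: ·
after 8 — deliver 0→3: n3:part/t1/[-]
after 9 — deliver 3→0: n0:coor/t1/[y]
after 10 — deliver 0→4: n4:part/t1/[y]
after 11 — timeout(0): n0:coor/t2/[y]
after 12 — deliver 0→4: n4:part/t2/[y]
after 13 — deliver 4→0: ·
after 14 — deliver 0→1: n1:part/t1/[y]
after 15 — deliver 1→0: ·
after 16 — deliver 0→2: n2:part/t1/[y]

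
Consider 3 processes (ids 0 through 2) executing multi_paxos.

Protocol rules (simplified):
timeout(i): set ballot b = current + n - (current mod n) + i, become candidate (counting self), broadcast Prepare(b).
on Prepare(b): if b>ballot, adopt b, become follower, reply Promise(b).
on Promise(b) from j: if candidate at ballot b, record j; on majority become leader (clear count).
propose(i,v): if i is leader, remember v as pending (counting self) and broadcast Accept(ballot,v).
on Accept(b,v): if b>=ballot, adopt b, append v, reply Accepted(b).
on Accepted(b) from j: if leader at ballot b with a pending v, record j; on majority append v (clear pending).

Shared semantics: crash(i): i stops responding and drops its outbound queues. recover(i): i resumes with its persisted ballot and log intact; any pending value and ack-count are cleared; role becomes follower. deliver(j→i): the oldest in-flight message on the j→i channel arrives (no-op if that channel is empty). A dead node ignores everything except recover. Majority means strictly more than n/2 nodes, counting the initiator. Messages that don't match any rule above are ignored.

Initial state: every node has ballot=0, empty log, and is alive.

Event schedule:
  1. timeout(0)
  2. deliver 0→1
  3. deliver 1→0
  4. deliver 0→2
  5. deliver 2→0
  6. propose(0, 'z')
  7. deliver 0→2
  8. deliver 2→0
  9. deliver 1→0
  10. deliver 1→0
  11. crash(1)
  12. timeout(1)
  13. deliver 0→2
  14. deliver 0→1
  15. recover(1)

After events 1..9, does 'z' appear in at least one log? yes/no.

yes

step 1 timeout(0): 0={cand,b=3,log=-}
step 2 deliver 0→1: 1={foll,b=3,log=-}
step 3 deliver 1→0: 0={lead,b=3,log=-}
step 4 deliver 0→2: 2={foll,b=3,log=-}
step 5 deliver 2→0: —
step 6 propose(0,'z'): —
step 7 deliver 0→2: 2={foll,b=3,log=z}
step 8 deliver 2→0: 0={lead,b=3,log=z}
step 9 deliver 1→0: —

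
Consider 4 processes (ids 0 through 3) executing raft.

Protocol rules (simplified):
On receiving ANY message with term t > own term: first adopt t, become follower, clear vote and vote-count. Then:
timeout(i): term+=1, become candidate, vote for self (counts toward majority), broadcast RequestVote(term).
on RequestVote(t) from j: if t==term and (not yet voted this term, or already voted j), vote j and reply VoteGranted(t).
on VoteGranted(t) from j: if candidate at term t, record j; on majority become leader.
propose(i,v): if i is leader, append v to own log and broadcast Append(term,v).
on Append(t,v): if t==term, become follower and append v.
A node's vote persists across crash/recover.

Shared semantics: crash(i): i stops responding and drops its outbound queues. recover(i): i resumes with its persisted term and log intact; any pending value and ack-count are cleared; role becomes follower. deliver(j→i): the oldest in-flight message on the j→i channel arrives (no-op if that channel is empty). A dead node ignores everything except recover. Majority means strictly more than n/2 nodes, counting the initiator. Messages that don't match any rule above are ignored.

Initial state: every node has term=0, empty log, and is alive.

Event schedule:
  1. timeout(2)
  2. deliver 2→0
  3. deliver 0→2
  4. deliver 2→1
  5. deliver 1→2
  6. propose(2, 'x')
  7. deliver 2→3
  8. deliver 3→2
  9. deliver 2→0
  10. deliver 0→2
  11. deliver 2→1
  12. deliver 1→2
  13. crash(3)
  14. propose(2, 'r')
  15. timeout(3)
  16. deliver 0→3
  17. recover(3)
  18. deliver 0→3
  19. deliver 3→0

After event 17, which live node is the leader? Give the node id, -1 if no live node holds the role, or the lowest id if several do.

after 1 — timeout(2): n2:cand/t1/[-]
after 2 — deliver 2→0: n0:foll/t1/[-]
after 3 — deliver 0→2: ·
after 4 — deliver 2→1: n1:foll/t1/[-]
after 5 — deliver 1→2: n2:lead/t1/[-]
after 6 — propose(2,'x'): n2:lead/t1/[x]
after 7 — deliver 2→3: n3:foll/t1/[-]
after 8 — deliver 3→2: ·
after 9 — deliver 2→0: n0:foll/t1/[x]
after 10 — deliver 0→2: ·
after 11 — deliver 2→1: n1:foll/t1/[x]
after 12 — deliver 1→2: ·
after 13 — crash(3): n3:✗foll/t1/[-]
after 14 — propose(2,'r'): n2:lead/t1/[x,r]
after 15 — timeout(3): ·
after 16 — deliver 0→3: ·
after 17 — recover(3): n3:foll/t1/[-]

2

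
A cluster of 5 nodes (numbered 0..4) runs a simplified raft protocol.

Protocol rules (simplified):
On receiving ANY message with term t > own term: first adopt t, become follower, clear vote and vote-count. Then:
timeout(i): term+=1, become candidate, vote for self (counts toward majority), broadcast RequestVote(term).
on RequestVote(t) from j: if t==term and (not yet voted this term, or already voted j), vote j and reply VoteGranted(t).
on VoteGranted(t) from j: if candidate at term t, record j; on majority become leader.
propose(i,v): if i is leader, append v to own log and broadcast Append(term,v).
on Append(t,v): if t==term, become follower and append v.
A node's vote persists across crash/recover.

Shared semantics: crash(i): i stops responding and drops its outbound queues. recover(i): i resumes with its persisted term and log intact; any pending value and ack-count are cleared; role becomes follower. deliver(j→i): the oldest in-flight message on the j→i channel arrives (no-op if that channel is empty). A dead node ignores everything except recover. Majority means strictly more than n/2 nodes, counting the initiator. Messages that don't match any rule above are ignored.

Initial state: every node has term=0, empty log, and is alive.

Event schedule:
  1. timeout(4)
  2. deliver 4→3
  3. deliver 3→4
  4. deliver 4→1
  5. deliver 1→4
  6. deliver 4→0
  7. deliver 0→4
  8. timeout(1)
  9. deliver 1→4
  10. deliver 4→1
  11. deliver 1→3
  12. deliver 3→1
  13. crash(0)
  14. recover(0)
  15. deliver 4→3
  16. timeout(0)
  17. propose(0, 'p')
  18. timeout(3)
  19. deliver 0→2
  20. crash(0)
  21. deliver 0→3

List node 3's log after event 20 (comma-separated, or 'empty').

empty

step 1 timeout(4): 4={cand,t=1,log=-}
step 2 deliver 4→3: 3={foll,t=1,log=-}
step 3 deliver 3→4: —
step 4 deliver 4→1: 1={foll,t=1,log=-}
step 5 deliver 1→4: 4={lead,t=1,log=-}
step 6 deliver 4→0: 0={foll,t=1,log=-}
step 7 deliver 0→4: —
step 8 timeout(1): 1={cand,t=2,log=-}
step 9 deliver 1→4: 4={foll,t=2,log=-}
step 10 deliver 4→1: —
step 11 deliver 1→3: 3={foll,t=2,log=-}
step 12 deliver 3→1: 1={lead,t=2,log=-}
step 13 crash(0): 0={✗foll,t=1,log=-}
step 14 recover(0): 0={foll,t=1,log=-}
step 15 deliver 4→3: —
step 16 timeout(0): 0={cand,t=2,log=-}
step 17 propose(0,'p'): —
step 18 timeout(3): 3={cand,t=3,log=-}
step 19 deliver 0→2: 2={foll,t=2,log=-}
step 20 crash(0): 0={✗cand,t=2,log=-}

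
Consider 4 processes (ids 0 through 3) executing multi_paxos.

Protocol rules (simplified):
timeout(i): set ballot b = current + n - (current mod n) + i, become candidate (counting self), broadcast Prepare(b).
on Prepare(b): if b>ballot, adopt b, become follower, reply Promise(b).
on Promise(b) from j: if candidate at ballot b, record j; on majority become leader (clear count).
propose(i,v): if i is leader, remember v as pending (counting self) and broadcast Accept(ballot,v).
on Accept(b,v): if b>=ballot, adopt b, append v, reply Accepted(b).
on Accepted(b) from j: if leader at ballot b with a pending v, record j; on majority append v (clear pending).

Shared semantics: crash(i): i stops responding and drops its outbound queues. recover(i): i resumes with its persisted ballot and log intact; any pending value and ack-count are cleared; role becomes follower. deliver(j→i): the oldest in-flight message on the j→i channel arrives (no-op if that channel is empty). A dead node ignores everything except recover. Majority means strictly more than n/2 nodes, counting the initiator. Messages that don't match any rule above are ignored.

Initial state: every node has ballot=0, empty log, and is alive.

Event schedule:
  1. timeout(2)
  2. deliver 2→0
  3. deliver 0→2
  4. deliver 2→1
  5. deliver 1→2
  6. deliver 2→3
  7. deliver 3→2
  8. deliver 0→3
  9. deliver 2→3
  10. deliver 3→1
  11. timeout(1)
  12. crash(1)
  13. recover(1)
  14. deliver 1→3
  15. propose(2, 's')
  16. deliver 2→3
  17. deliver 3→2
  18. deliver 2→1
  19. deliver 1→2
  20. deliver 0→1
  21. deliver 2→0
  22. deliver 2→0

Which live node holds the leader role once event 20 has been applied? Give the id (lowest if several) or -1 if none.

e1 timeout(2): 2[cand,b=6,-]
e2 deliver 2→0: 0[foll,b=6,-]
e3 deliver 0→2: ·
e4 deliver 2→1: 1[foll,b=6,-]
e5 deliver 1→2: 2[lead,b=6,-]
e6 deliver 2→3: 3[foll,b=6,-]
e7 deliver 3→2: ·
e8 deliver 0→3: ·
e9 deliver 2→3: ·
e10 deliver 3→1: ·
e11 timeout(1): 1[cand,b=9,-]
e12 crash(1): 1[✗cand,b=9,-]
e13 recover(1): 1[foll,b=9,-]
e14 deliver 1→3: ·
e15 propose(2,'s'): ·
e16 deliver 2→3: 3[foll,b=6,s]
e17 deliver 3→2: ·
e18 deliver 2→1: ·
e19 deliver 1→2: ·
e20 deliver 0→1: ·

2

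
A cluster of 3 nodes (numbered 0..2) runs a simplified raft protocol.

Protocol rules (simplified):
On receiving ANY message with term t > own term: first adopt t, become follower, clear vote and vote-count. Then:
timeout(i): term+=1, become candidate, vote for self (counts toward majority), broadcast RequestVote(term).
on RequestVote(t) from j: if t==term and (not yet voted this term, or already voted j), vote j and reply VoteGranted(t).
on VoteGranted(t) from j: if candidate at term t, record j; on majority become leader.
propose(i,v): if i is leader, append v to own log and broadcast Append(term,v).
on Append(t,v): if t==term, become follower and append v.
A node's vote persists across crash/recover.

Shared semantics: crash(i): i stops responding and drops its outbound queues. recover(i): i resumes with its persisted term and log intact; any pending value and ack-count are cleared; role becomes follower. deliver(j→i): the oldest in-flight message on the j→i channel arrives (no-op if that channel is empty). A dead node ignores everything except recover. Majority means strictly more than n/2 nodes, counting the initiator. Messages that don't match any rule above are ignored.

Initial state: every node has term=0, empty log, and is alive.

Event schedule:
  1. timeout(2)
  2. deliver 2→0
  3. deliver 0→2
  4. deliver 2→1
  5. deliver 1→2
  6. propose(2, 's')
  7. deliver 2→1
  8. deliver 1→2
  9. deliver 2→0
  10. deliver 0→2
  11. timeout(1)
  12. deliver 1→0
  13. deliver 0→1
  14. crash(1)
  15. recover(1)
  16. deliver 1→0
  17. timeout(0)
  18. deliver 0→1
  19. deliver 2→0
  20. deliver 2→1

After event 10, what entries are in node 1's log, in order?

step 1 timeout(2): 2={cand,t=1,log=-}
step 2 deliver 2→0: 0={foll,t=1,log=-}
step 3 deliver 0→2: 2={lead,t=1,log=-}
step 4 deliver 2→1: 1={foll,t=1,log=-}
step 5 deliver 1→2: —
step 6 propose(2,'s'): 2={lead,t=1,log=s}
step 7 deliver 2→1: 1={foll,t=1,log=s}
step 8 deliver 1→2: —
step 9 deliver 2→0: 0={foll,t=1,log=s}
step 10 deliver 0→2: —

s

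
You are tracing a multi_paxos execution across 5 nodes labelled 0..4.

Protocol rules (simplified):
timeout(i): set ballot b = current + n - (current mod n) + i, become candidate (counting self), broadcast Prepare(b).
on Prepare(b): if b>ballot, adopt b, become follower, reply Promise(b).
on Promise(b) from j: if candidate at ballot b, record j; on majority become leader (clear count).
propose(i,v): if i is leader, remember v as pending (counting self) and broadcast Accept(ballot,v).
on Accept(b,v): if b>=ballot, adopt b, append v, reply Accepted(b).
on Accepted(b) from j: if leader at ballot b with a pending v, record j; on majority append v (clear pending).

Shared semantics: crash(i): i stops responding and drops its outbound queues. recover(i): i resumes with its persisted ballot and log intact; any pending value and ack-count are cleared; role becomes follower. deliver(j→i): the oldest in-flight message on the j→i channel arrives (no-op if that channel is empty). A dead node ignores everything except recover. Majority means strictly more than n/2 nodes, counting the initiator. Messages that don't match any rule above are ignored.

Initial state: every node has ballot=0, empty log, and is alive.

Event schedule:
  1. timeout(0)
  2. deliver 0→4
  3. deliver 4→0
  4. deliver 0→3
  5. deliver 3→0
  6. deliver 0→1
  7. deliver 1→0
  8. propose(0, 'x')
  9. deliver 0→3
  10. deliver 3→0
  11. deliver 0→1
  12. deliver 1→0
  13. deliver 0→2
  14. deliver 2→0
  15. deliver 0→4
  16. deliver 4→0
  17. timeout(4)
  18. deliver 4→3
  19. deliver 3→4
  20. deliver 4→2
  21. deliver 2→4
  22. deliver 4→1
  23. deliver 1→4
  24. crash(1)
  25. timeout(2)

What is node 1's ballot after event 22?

after 1 — timeout(0): n0:cand/b5/[-]
after 2 — deliver 0→4: n4:foll/b5/[-]
after 3 — deliver 4→0: ·
after 4 — deliver 0→3: n3:foll/b5/[-]
after 5 — deliver 3→0: n0:lead/b5/[-]
after 6 — deliver 0→1: n1:foll/b5/[-]
after 7 — deliver 1→0: ·
after 8 — propose(0,'x'): ·
after 9 — deliver 0→3: n3:foll/b5/[x]
after 10 — deliver 3→0: ·
after 11 — deliver 0→1: n1:foll/b5/[x]
after 12 — deliver 1→0: n0:lead/b5/[x]
after 13 — deliver 0→2: n2:foll/b5/[-]
after 14 — deliver 2→0: ·
after 15 — deliver 0→4: n4:foll/b5/[x]
after 16 — deliver 4→0: ·
after 17 — timeout(4): n4:cand/b14/[x]
after 18 — deliver 4→3: n3:foll/b14/[x]
after 19 — deliver 3→4: ·
after 20 — deliver 4→2: n2:foll/b14/[-]
after 21 — deliver 2→4: n4:lead/b14/[x]
after 22 — deliver 4→1: n1:foll/b14/[x]

14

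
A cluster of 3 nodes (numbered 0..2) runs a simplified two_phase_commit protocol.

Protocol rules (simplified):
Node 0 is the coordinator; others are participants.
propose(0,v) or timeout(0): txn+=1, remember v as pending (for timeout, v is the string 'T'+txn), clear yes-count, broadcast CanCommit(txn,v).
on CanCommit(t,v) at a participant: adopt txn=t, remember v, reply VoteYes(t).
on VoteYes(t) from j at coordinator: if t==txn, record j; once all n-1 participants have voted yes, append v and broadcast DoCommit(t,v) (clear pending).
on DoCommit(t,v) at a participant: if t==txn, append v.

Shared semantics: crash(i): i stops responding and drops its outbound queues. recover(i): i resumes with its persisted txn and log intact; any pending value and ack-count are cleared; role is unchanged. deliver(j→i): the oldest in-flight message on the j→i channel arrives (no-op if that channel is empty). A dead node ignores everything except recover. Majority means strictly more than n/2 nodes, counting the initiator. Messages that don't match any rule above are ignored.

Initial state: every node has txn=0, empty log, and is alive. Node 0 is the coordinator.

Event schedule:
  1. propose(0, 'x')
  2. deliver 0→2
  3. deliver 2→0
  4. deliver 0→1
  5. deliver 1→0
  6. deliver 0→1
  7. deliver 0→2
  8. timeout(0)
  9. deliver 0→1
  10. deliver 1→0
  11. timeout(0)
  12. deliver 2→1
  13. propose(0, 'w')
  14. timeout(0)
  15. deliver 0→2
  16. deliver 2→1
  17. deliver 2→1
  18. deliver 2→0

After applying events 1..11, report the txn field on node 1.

[1] propose(0,'x') → N0(coor t1 [-])
[2] deliver 0→2 → N2(part t1 [-])
[3] deliver 2→0 → ∅
[4] deliver 0→1 → N1(part t1 [-])
[5] deliver 1→0 → N0(coor t1 [x])
[6] deliver 0→1 → N1(part t1 [x])
[7] deliver 0→2 → N2(part t1 [x])
[8] timeout(0) → N0(coor t2 [x])
[9] deliver 0→1 → N1(part t2 [x])
[10] deliver 1→0 → ∅
[11] timeout(0) → N0(coor t3 [x])

2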